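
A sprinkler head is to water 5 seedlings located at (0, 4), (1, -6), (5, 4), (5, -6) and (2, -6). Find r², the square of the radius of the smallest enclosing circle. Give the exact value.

By Welzl's lemma the MEC is supported by two points (diametrically opposite) or three points (on a circumcircle).
The farthest pair is (0, 4)–(5, -6) with squared distance 125. The circle on this segment as diameter has centre (2.5, -1) and r² = 125/4 = 31.25.
Check (1, -6): distance² to centre = 27.25 ≤ 31.25, so it lies inside.
All remaining points lie in this disk, and no smaller disk contains both endpoints, so this is the minimum enclosing circle.

31.25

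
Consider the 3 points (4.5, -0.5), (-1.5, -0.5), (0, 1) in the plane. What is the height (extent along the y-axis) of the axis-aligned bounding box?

1.5

max y = 1, min y = -0.5, so height = 1.5.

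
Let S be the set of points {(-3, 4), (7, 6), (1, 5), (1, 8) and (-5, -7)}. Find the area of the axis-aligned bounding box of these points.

x ranges over [-5, 7], width 12.
y ranges over [-7, 8], height 15.
Area = 12 × 15 = 180.

180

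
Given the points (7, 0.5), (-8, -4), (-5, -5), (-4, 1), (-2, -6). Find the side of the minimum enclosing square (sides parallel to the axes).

The bounding box has width 15 and height 7.
An axis-aligned square enclosing the set must have side ≥ max(width, height).
So the minimum side is max(15, 7) = 15.

15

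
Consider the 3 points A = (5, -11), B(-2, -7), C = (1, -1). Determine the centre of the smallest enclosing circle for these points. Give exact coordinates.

Side lengths²: AB² = 65, AC² = 116, BC² = 45.
Since AC² = 116 ≥ 65 + 45 = 110, the angle opposite AC is not acute, so the smallest enclosing circle has AC as diameter.
Centre = midpoint of AC = (3, -6), r² = 116/4 = 29.
Centre = (3, -6).

(3, -6)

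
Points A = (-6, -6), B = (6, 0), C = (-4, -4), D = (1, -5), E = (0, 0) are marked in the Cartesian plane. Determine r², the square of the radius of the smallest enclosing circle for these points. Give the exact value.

By Welzl's lemma the MEC is supported by two points (diametrically opposite) or three points (on a circumcircle).
The farthest pair is A–B with squared distance 180. The circle on this segment as diameter has centre (0, -3) and r² = 180/4 = 45.
Check C: distance² to centre = 17 ≤ 45, so it lies inside.
All remaining points lie in this disk, and no smaller disk contains both endpoints, so this is the minimum enclosing circle.

45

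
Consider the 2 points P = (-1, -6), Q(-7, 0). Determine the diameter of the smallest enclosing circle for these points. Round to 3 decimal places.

8.485

The smallest circle enclosing two points has them as diameter endpoints.
Centre = midpoint = (-4, -3); r² = |PQ|²/4 = 72/4 = 18.
Diameter = 2r = 2√18 ≈ 8.485.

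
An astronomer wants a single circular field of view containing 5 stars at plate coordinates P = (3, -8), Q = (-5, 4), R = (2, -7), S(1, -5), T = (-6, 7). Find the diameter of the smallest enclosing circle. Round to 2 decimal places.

The farthest pair is P–T with squared distance 306. The circle on this segment as diameter has centre (-1.5, -0.5) and r² = 306/4 = 76.5.
Check Q: distance² to centre = 32.5 ≤ 76.5, so it lies inside.
All remaining points lie in this disk, and no smaller disk contains both endpoints, so this is the minimum enclosing circle.
Diameter = 2r = 2√(76.5) ≈ 17.49.

17.49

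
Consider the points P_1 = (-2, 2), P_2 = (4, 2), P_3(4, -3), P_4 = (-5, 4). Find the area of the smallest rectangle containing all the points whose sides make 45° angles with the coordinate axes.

In coordinates u = x + y, v = x − y the rectangle is axis-aligned; the map (x,y)→(u,v) scales areas by 2.
u-values: 0, 6, 1, -1; range = 6 − (-1) = 7.
v-values: -4, 2, 7, -9; range = 7 − (-9) = 16.
Area = (7 × 16) / 2 = 56.

56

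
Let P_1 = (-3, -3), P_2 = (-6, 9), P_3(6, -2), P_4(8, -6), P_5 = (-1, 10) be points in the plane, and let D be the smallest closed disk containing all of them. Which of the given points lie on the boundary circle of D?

P_2, P_4

The farthest pair is P_2–P_4 with squared distance 421. The circle on this segment as diameter has centre (1, 1.5) and r² = 421/4 = 105.25.
Check P_1: distance² to centre = 36.25 ≤ 105.25, so it lies inside.
All remaining points lie in this disk, and no smaller disk contains both endpoints, so this is the minimum enclosing circle.
The points at distance exactly r from the centre are P_2, P_4 — 2 points.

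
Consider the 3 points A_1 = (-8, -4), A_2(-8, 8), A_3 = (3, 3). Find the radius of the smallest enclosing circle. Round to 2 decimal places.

7.16

Side lengths²: A_1A_2² = 144, A_1A_3² = 170, A_2A_3² = 146.
Since A_1A_3² = 170 < 146 + 144 = 290, the triangle is acute, so the smallest enclosing circle is the circumcircle.
Circumcentre = (-45/11, 2), r² = 6205/121.
r = √(6205/121) ≈ 7.16.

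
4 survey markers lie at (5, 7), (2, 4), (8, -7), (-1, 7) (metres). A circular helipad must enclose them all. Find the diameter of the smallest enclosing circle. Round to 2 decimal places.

A smallest enclosing disk is always determined by at most three of the input points on its boundary.
The farthest pair is (8, -7)–(-1, 7) with squared distance 277. The circle on this segment as diameter has centre (3.5, 0) and r² = 277/4 = 69.25.
Check (5, 7): distance² to centre = 51.25 ≤ 69.25, so it lies inside.
All remaining points lie in this disk, and no smaller disk contains both endpoints, so this is the minimum enclosing circle.
Diameter = 2r = 2√(69.25) ≈ 16.64.

16.64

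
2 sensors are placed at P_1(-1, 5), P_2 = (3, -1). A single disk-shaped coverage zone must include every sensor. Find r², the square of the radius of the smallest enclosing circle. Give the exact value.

The smallest circle enclosing two points has them as diameter endpoints.
Centre = midpoint = (1, 2); r² = |P_1P_2|²/4 = 52/4 = 13.

13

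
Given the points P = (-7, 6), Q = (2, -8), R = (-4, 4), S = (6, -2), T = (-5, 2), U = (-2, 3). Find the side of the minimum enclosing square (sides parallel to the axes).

The bounding box has width 13 and height 14.
An axis-aligned square enclosing the set must have side ≥ max(width, height).
So the minimum side is max(13, 14) = 14.

14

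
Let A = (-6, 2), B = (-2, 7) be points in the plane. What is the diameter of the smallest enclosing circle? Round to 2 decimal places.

6.40

The smallest circle enclosing two points has them as diameter endpoints.
Centre = midpoint = (-4, 4.5); r² = |AB|²/4 = 41/4 = 10.25.
Diameter = 2r = 2√(10.25) ≈ 6.40.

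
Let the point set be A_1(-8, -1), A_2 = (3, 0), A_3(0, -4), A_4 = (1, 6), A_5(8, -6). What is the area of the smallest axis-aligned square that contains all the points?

The bounding box has width 16 and height 12.
An axis-aligned square enclosing the set must have side ≥ max(width, height).
So the minimum side is max(16, 12) = 16.
Area = 16² = 256.

256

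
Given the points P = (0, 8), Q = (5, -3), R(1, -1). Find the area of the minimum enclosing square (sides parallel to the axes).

The bounding box has width 5 and height 11.
An axis-aligned square enclosing the set must have side ≥ max(width, height).
So the minimum side is max(5, 11) = 11.
Area = 11² = 121.

121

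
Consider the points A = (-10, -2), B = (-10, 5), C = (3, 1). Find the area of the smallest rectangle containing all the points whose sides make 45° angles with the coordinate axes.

In coordinates u = x + y, v = x − y the rectangle is axis-aligned; the map (x,y)→(u,v) scales areas by 2.
u-values: -12, -5, 4; range = 4 − (-12) = 16.
v-values: -8, -15, 2; range = 2 − (-15) = 17.
Area = (16 × 17) / 2 = 136.

136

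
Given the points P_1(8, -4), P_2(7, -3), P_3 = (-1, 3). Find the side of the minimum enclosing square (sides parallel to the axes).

9

The bounding box has width 9 and height 7.
An axis-aligned square enclosing the set must have side ≥ max(width, height).
So the minimum side is max(9, 7) = 9.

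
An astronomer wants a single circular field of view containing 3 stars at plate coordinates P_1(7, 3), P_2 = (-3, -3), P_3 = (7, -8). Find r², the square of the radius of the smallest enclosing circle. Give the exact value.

Side lengths²: P_1P_2² = 136, P_1P_3² = 121, P_2P_3² = 125.
Since P_1P_2² = 136 < 125 + 121 = 246, the triangle is acute, so the smallest enclosing circle is the circumcircle.
Circumcentre = (3.5, -2.5), r² = 42.5.

42.5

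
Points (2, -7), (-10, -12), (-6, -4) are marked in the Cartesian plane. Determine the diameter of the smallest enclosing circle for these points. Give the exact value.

Call the three points A, B, C in the order given.
Side lengths²: AB² = 169, AC² = 73, BC² = 80.
Since AB² = 169 ≥ 80 + 73 = 153, the angle opposite AB is not acute, so the smallest enclosing circle has AB as diameter.
Centre = midpoint of AB = (-4, -9.5), r² = 169/4 = 42.25.
Diameter = 2r = 2√(42.25) = 13.

13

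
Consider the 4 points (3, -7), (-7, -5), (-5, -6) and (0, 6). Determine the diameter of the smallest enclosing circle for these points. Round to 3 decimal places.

The minimum enclosing circle is determined by three boundary points: (3, -7), (-7, -5), (0, 6).
Their circumcentre is (-63/62, -67/62) with r² = 98345/1922.
The farthest remaining point (-5, -6) is at distance² 77017/1922 ≤ 98345/1922.
Diameter = 2r = 2√(98345/1922) ≈ 14.306.

14.306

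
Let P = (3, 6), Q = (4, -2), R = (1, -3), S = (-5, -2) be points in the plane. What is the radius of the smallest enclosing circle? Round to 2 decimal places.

The minimum enclosing circle is determined by three boundary points: P, Q, S.
Their circumcentre is (-0.5, 1.5) with r² = 32.5.
The farthest remaining point R is at distance² 22.5 ≤ 32.5.
r = √(32.5) ≈ 5.70.

5.70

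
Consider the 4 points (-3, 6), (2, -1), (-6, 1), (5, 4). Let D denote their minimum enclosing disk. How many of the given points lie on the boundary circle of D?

By Welzl's lemma the MEC is supported by two points (diametrically opposite) or three points (on a circumcircle).
The farthest pair is (-6, 1)–(5, 4) with squared distance 130. The circle on this segment as diameter has centre (-0.5, 2.5) and r² = 130/4 = 32.5.
Check (-3, 6): distance² to centre = 18.5 ≤ 32.5, so it lies inside.
All remaining points lie in this disk, and no smaller disk contains both endpoints, so this is the minimum enclosing circle.
The points at distance exactly r from the centre are (-6, 1), (5, 4) — 2 points.

2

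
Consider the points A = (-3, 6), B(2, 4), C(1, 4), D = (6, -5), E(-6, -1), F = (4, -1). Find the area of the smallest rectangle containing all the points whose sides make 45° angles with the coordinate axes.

130

In coordinates u = x + y, v = x − y the rectangle is axis-aligned; the map (x,y)→(u,v) scales areas by 2.
u-values: 3, 6, 5, 1, -7, 3; range = 6 − (-7) = 13.
v-values: -9, -2, -3, 11, -5, 5; range = 11 − (-9) = 20.
Area = (13 × 20) / 2 = 130.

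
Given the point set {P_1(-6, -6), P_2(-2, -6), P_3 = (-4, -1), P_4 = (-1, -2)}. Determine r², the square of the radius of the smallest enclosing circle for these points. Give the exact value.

The minimum enclosing circle of a finite set is fixed by two of the points (as a diameter) or three (as a circumcircle).
The farthest pair is P_1–P_4 with squared distance 41. The circle on this segment as diameter has centre (-3.5, -4) and r² = 41/4 = 10.25.
Check P_2: distance² to centre = 6.25 ≤ 10.25, so it lies inside.
All remaining points lie in this disk, and no smaller disk contains both endpoints, so this is the minimum enclosing circle.

10.25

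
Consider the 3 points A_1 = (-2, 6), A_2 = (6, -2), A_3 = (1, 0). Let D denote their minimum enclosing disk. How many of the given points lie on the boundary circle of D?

2

Side lengths²: A_1A_2² = 128, A_1A_3² = 45, A_2A_3² = 29.
Since A_1A_2² = 128 ≥ 45 + 29 = 74, the angle opposite A_1A_2 is not acute, so the smallest enclosing circle has A_1A_2 as diameter.
Centre = midpoint of A_1A_2 = (2, 2), r² = 128/4 = 32.
The points at distance exactly r from the centre are A_1, A_2 — 2 points.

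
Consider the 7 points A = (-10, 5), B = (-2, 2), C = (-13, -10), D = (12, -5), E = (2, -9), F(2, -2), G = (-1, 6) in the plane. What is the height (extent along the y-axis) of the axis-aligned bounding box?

max y = 6, min y = -10, so height = 16.

16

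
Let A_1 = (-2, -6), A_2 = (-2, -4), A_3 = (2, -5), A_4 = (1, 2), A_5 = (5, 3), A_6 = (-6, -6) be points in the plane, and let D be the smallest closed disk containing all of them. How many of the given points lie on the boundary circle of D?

By Welzl's lemma the MEC is supported by two points (diametrically opposite) or three points (on a circumcircle).
The farthest pair is A_5–A_6 with squared distance 202. The circle on this segment as diameter has centre (-0.5, -1.5) and r² = 202/4 = 50.5.
Check A_1: distance² to centre = 22.5 ≤ 50.5, so it lies inside.
All remaining points lie in this disk, and no smaller disk contains both endpoints, so this is the minimum enclosing circle.
The points at distance exactly r from the centre are A_5, A_6 — 2 points.

2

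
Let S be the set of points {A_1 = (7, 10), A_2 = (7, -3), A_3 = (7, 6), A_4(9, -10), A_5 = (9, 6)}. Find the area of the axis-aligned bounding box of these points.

40

x ranges over [7, 9], width 2.
y ranges over [-10, 10], height 20.
Area = 2 × 20 = 40.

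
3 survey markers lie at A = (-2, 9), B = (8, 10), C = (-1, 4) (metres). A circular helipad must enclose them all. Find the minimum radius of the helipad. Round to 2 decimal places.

Side lengths²: AB² = 101, AC² = 26, BC² = 117.
Since BC² = 117 < 101 + 26 = 127, the triangle is acute, so the smallest enclosing circle is the circumcircle.
Circumcentre = (109/34, 253/34), r² = 17069/578.
r = √(17069/578) ≈ 5.43.

5.43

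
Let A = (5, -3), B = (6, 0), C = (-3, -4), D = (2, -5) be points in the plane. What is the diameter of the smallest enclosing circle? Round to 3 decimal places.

A smallest enclosing disk is always determined by at most three of the input points on its boundary.
The farthest pair is B–C with squared distance 97. The circle on this segment as diameter has centre (1.5, -2) and r² = 97/4 = 24.25.
Check A: distance² to centre = 13.25 ≤ 24.25, so it lies inside.
All remaining points lie in this disk, and no smaller disk contains both endpoints, so this is the minimum enclosing circle.
Diameter = 2r = 2√(24.25) ≈ 9.849.

9.849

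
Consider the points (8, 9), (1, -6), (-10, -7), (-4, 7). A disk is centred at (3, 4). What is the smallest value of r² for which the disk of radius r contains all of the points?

The required radius is the distance from (3, 4) to the farthest point.
Squared distances: 50, 104, 290, 58.
Maximum is 290, attained at (-10, -7).

290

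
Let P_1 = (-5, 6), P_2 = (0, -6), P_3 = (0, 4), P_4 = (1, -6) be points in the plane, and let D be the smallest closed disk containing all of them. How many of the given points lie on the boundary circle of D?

The farthest pair is P_1–P_4 with squared distance 180. The circle on this segment as diameter has centre (-2, 0) and r² = 180/4 = 45.
Check P_2: distance² to centre = 40 ≤ 45, so it lies inside.
All remaining points lie in this disk, and no smaller disk contains both endpoints, so this is the minimum enclosing circle.
The points at distance exactly r from the centre are P_1, P_4 — 2 points.

2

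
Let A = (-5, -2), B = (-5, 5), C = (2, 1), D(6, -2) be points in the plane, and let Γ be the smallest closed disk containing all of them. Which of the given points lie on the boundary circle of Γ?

The minimum enclosing circle of a finite set is fixed by two of the points (as a diameter) or three (as a circumcircle).
The farthest pair is B–D with squared distance 170. The circle on this segment as diameter has centre (0.5, 1.5) and r² = 170/4 = 42.5.
Check A: distance² to centre = 42.5 ≤ 42.5, so it lies inside.
All remaining points lie in this disk, and no smaller disk contains both endpoints, so this is the minimum enclosing circle.
The points at distance exactly r from the centre are A, B, D — 3 points.

A, B, D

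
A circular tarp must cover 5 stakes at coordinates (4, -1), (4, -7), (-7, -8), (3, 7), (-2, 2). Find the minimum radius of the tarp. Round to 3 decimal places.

9.014

A smallest enclosing disk is always determined by at most three of the input points on its boundary.
The farthest pair is (-7, -8)–(3, 7) with squared distance 325. The circle on this segment as diameter has centre (-2, -0.5) and r² = 325/4 = 81.25.
Check (4, -1): distance² to centre = 36.25 ≤ 81.25, so it lies inside.
All remaining points lie in this disk, and no smaller disk contains both endpoints, so this is the minimum enclosing circle.
r = √(81.25) ≈ 9.014.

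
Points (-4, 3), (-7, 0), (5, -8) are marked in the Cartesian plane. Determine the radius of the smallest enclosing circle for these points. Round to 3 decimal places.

Call the three points A, B, C in the order given.
Side lengths²: AB² = 18, AC² = 202, BC² = 208.
Since BC² = 208 < 202 + 18 = 220, the triangle is acute, so the smallest enclosing circle is the circumcircle.
Circumcentre = (-0.6, -3.4), r² = 52.52.
r = √(52.52) ≈ 7.247.

7.247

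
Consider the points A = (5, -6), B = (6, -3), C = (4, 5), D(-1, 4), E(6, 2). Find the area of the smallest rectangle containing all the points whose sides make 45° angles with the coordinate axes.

In coordinates u = x + y, v = x − y the rectangle is axis-aligned; the map (x,y)→(u,v) scales areas by 2.
u-values: -1, 3, 9, 3, 8; range = 9 − (-1) = 10.
v-values: 11, 9, -1, -5, 4; range = 11 − (-5) = 16.
Area = (10 × 16) / 2 = 80.

80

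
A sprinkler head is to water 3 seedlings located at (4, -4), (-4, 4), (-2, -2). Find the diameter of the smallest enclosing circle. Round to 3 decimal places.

11.314

Call the three points A, B, C in the order given.
Side lengths²: AB² = 128, AC² = 40, BC² = 40.
Since AB² = 128 ≥ 40 + 40 = 80, the angle opposite AB is not acute, so the smallest enclosing circle has AB as diameter.
Centre = midpoint of AB = (0, 0), r² = 128/4 = 32.
Diameter = 2r = 2√32 ≈ 11.314.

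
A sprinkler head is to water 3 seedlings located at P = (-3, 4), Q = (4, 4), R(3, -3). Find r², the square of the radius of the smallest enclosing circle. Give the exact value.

Side lengths²: PQ² = 49, PR² = 85, QR² = 50.
Since PR² = 85 < 50 + 49 = 99, the triangle is acute, so the smallest enclosing circle is the circumcircle.
Circumcentre = (0.5, 13/14), r² = 2125/98.

2125/98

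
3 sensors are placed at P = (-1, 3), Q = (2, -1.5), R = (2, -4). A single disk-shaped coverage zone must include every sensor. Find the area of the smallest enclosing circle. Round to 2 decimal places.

Side lengths²: PQ² = 29.25, PR² = 58, QR² = 6.25.
Since PR² = 58 ≥ 29.25 + 6.25 = 35.5, the angle opposite PR is not acute, so the smallest enclosing circle has PR as diameter.
Centre = midpoint of PR = (0.5, -0.5), r² = 58/4 = 14.5.
Area = π·r² = π·14.5 ≈ 45.55.

45.55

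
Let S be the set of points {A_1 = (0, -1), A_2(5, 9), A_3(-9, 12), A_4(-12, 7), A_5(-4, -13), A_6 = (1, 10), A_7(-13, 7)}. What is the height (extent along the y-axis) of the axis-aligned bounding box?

25

max y = 12, min y = -13, so height = 25.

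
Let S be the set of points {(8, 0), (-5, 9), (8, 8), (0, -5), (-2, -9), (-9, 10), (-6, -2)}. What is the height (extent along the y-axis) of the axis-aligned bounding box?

19

max y = 10, min y = -9, so height = 19.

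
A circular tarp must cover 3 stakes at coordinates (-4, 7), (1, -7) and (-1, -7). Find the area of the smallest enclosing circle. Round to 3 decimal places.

173.573

Call the three points A, B, C in the order given.
Side lengths²: AB² = 221, AC² = 205, BC² = 4.
Since AB² = 221 ≥ 205 + 4 = 209, the angle opposite AB is not acute, so the smallest enclosing circle has AB as diameter.
Centre = midpoint of AB = (-1.5, 0), r² = 221/4 = 55.25.
Area = π·r² = π·55.25 ≈ 173.573.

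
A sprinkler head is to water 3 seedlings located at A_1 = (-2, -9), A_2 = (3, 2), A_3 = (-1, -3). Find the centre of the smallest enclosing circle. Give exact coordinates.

Side lengths²: A_1A_2² = 146, A_1A_3² = 37, A_2A_3² = 41.
Since A_1A_2² = 146 ≥ 41 + 37 = 78, the angle opposite A_1A_2 is not acute, so the smallest enclosing circle has A_1A_2 as diameter.
Centre = midpoint of A_1A_2 = (0.5, -3.5), r² = 146/4 = 36.5.
Centre = (0.5, -3.5).

(0.5, -3.5)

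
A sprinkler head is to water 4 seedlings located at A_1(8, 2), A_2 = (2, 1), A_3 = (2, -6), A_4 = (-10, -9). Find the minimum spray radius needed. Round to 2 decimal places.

By Welzl's lemma the MEC is supported by two points (diametrically opposite) or three points (on a circumcircle).
The farthest pair is A_1–A_4 with squared distance 445. The circle on this segment as diameter has centre (-1, -3.5) and r² = 445/4 = 111.25.
Check A_2: distance² to centre = 29.25 ≤ 111.25, so it lies inside.
All remaining points lie in this disk, and no smaller disk contains both endpoints, so this is the minimum enclosing circle.
r = √(111.25) ≈ 10.55.

10.55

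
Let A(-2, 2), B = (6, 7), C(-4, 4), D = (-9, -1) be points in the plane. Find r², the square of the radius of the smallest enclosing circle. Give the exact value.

72.25

The minimum enclosing circle of a finite set is fixed by two of the points (as a diameter) or three (as a circumcircle).
The farthest pair is B–D with squared distance 289. The circle on this segment as diameter has centre (-1.5, 3) and r² = 289/4 = 72.25.
Check A: distance² to centre = 1.25 ≤ 72.25, so it lies inside.
All remaining points lie in this disk, and no smaller disk contains both endpoints, so this is the minimum enclosing circle.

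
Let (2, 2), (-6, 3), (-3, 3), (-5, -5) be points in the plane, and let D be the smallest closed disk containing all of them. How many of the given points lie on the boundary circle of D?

A smallest enclosing disk is always determined by at most three of the input points on its boundary.
The minimum enclosing circle is determined by three boundary points: (2, 2), (-6, 3), (-5, -5).
Their circumcentre is (-43/18, -11/18) with r² = 4225/162.
The farthest remaining point (-3, 3) is at distance² 2173/162 ≤ 4225/162.
The points at distance exactly r from the centre are (2, 2), (-6, 3), (-5, -5) — 3 points.

3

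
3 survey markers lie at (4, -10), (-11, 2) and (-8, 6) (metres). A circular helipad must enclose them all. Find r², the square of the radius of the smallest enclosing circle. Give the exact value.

Call the three points A, B, C in the order given.
Side lengths²: AB² = 369, AC² = 400, BC² = 25.
Since AC² = 400 ≥ 369 + 25 = 394, the angle opposite AC is not acute, so the smallest enclosing circle has AC as diameter.
Centre = midpoint of AC = (-2, -2), r² = 400/4 = 100.

100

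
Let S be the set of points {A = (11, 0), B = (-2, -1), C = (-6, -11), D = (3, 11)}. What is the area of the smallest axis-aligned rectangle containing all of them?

x ranges over [-6, 11], width 17.
y ranges over [-11, 11], height 22.
Area = 17 × 22 = 374.

374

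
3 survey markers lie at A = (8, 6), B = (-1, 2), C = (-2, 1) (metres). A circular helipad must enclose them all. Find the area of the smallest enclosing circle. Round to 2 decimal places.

98.17

Side lengths²: AB² = 97, AC² = 125, BC² = 2.
Since AC² = 125 ≥ 97 + 2 = 99, the angle opposite AC is not acute, so the smallest enclosing circle has AC as diameter.
Centre = midpoint of AC = (3, 3.5), r² = 125/4 = 31.25.
Area = π·r² = π·31.25 ≈ 98.17.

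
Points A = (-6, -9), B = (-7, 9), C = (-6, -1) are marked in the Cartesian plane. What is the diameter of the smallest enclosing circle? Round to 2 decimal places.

Side lengths²: AB² = 325, AC² = 64, BC² = 101.
Since AB² = 325 ≥ 101 + 64 = 165, the angle opposite AB is not acute, so the smallest enclosing circle has AB as diameter.
Centre = midpoint of AB = (-6.5, 0), r² = 325/4 = 81.25.
Diameter = 2r = 2√(81.25) ≈ 18.03.

18.03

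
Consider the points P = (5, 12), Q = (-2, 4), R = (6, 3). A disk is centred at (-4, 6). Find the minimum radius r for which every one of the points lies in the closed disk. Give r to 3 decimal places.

10.817

The required radius is the distance from (-4, 6) to the farthest point.
Squared distances: 117, 8, 109.
Maximum is 117, attained at P.
r = √117 ≈ 10.817.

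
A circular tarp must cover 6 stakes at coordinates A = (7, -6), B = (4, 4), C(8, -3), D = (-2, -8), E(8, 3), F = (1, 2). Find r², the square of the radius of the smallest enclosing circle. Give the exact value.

55.25

The minimum enclosing circle of a finite set is fixed by two of the points (as a diameter) or three (as a circumcircle).
The farthest pair is D–E with squared distance 221. The circle on this segment as diameter has centre (3, -2.5) and r² = 221/4 = 55.25.
Check A: distance² to centre = 28.25 ≤ 55.25, so it lies inside.
All remaining points lie in this disk, and no smaller disk contains both endpoints, so this is the minimum enclosing circle.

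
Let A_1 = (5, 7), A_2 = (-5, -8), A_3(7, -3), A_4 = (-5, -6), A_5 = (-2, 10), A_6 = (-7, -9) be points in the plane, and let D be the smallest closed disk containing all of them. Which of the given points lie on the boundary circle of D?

The minimum enclosing circle is determined by three boundary points: A_1, A_5, A_6.
Their circumcentre is (-81/37, -4/37) with r² = 139925/1369.
The farthest remaining point A_3 is at distance² 127049/1369 ≤ 139925/1369.
The points at distance exactly r from the centre are A_1, A_5, A_6 — 3 points.

A_1, A_5, A_6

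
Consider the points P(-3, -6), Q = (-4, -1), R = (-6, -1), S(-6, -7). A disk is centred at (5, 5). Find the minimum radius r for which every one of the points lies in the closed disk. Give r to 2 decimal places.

16.28

The required radius is the distance from (5, 5) to the farthest point.
Squared distances: 185, 117, 157, 265.
Maximum is 265, attained at S.
r = √265 ≈ 16.28.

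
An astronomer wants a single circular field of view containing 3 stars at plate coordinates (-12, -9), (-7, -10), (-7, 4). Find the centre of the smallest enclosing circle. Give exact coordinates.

(-8.2, -3)

Call the three points A, B, C in the order given.
Side lengths²: AB² = 26, AC² = 194, BC² = 196.
Since BC² = 196 < 194 + 26 = 220, the triangle is acute, so the smallest enclosing circle is the circumcircle.
Circumcentre = (-8.2, -3), r² = 50.44.
Centre = (-8.2, -3).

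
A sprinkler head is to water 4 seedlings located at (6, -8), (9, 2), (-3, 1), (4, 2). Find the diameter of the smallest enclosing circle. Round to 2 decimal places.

13.68

A smallest enclosing disk is always determined by at most three of the input points on its boundary.
The minimum enclosing circle is determined by three boundary points: (6, -8), (9, 2), (-3, 1).
Their circumcentre is (85/26, -45/26) with r² = 15805/338.
The farthest remaining point (4, 2) is at distance² 4885/338 ≤ 15805/338.
Diameter = 2r = 2√(15805/338) ≈ 13.68.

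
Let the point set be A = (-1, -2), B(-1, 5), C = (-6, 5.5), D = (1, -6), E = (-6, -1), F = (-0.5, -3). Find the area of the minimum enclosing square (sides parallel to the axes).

132.25

The bounding box has width 7 and height 11.5.
An axis-aligned square enclosing the set must have side ≥ max(width, height).
So the minimum side is max(7, 11.5) = 11.5.
Area = 11.5² = 132.25.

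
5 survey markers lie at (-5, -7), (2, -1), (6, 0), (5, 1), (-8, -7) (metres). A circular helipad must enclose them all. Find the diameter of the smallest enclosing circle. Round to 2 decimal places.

The farthest pair is (6, 0)–(-8, -7) with squared distance 245. The circle on this segment as diameter has centre (-1, -3.5) and r² = 245/4 = 61.25.
Check (-5, -7): distance² to centre = 28.25 ≤ 61.25, so it lies inside.
All remaining points lie in this disk, and no smaller disk contains both endpoints, so this is the minimum enclosing circle.
Diameter = 2r = 2√(61.25) ≈ 15.65.

15.65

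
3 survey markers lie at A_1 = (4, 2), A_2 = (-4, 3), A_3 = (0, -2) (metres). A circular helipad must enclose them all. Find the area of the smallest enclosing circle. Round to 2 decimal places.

Side lengths²: A_1A_2² = 65, A_1A_3² = 32, A_2A_3² = 41.
Since A_1A_2² = 65 < 41 + 32 = 73, the triangle is acute, so the smallest enclosing circle is the circumcircle.
Circumcentre = (-1/18, 37/18), r² = 2665/162.
Area = π·r² = π·2665/162 ≈ 51.68.

51.68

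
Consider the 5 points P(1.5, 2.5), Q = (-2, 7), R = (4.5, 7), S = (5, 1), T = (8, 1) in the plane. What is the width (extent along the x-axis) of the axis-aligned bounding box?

10

max x = 8, min x = -2, so width = 10.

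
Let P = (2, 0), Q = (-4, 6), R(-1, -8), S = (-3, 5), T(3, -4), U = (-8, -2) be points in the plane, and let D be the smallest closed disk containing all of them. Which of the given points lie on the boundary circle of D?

Q, R

By Welzl's lemma the MEC is supported by two points (diametrically opposite) or three points (on a circumcircle).
The farthest pair is Q–R with squared distance 205. The circle on this segment as diameter has centre (-2.5, -1) and r² = 205/4 = 51.25.
Check P: distance² to centre = 21.25 ≤ 51.25, so it lies inside.
All remaining points lie in this disk, and no smaller disk contains both endpoints, so this is the minimum enclosing circle.
The points at distance exactly r from the centre are Q, R — 2 points.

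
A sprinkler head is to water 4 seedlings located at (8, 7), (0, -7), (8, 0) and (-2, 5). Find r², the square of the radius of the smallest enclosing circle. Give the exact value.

65

A smallest enclosing disk is always determined by at most three of the input points on its boundary.
The farthest pair is (8, 7)–(0, -7) with squared distance 260. The circle on this segment as diameter has centre (4, 0) and r² = 260/4 = 65.
Check (8, 0): distance² to centre = 16 ≤ 65, so it lies inside.
All remaining points lie in this disk, and no smaller disk contains both endpoints, so this is the minimum enclosing circle.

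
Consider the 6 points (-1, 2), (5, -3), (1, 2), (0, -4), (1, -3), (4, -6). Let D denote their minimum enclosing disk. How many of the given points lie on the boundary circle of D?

2

The farthest pair is (-1, 2)–(4, -6) with squared distance 89. The circle on this segment as diameter has centre (1.5, -2) and r² = 89/4 = 22.25.
Check (5, -3): distance² to centre = 13.25 ≤ 22.25, so it lies inside.
All remaining points lie in this disk, and no smaller disk contains both endpoints, so this is the minimum enclosing circle.
The points at distance exactly r from the centre are (-1, 2), (4, -6) — 2 points.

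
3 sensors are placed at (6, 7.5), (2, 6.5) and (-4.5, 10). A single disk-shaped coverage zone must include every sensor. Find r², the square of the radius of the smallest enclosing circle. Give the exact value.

Call the three points A, B, C in the order given.
Side lengths²: AB² = 17, AC² = 116.5, BC² = 54.5.
Since AC² = 116.5 ≥ 54.5 + 17 = 71.5, the angle opposite AC is not acute, so the smallest enclosing circle has AC as diameter.
Centre = midpoint of AC = (0.75, 8.75), r² = 116.5/4 = 29.125.

29.125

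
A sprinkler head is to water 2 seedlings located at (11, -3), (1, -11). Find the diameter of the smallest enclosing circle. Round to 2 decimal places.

The smallest circle enclosing two points has them as diameter endpoints.
Centre = midpoint = (6, -7); r² = |(11, -3)−(1, -11)|²/4 = 164/4 = 41.
Diameter = 2r = 2√41 ≈ 12.81.

12.81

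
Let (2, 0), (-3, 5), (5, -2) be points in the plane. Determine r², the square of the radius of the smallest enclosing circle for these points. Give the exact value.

Call the three points A, B, C in the order given.
Side lengths²: AB² = 50, AC² = 13, BC² = 113.
Since BC² = 113 ≥ 50 + 13 = 63, the angle opposite BC is not acute, so the smallest enclosing circle has BC as diameter.
Centre = midpoint of BC = (1, 1.5), r² = 113/4 = 28.25.

28.25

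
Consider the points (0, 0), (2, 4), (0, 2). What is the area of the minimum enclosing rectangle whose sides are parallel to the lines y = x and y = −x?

6

In coordinates u = x + y, v = x − y the rectangle is axis-aligned; the map (x,y)→(u,v) scales areas by 2.
u-values: 0, 6, 2; range = 6 − 0 = 6.
v-values: 0, -2, -2; range = 0 − (-2) = 2.
Area = (6 × 2) / 2 = 6.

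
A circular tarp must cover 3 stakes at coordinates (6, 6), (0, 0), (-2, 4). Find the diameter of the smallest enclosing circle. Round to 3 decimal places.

Call the three points A, B, C in the order given.
Side lengths²: AB² = 72, AC² = 68, BC² = 20.
Since AB² = 72 < 68 + 20 = 88, the triangle is acute, so the smallest enclosing circle is the circumcircle.
Circumcentre = (7/3, 11/3), r² = 170/9.
Diameter = 2r = 2√(170/9) ≈ 8.692.

8.692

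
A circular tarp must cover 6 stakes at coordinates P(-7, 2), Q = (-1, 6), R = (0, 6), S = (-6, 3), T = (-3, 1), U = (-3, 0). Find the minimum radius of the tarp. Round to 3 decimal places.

4.031

By Welzl's lemma the MEC is supported by two points (diametrically opposite) or three points (on a circumcircle).
The farthest pair is P–R with squared distance 65. The circle on this segment as diameter has centre (-3.5, 4) and r² = 65/4 = 16.25.
Check Q: distance² to centre = 10.25 ≤ 16.25, so it lies inside.
All remaining points lie in this disk, and no smaller disk contains both endpoints, so this is the minimum enclosing circle.
r = √(16.25) ≈ 4.031.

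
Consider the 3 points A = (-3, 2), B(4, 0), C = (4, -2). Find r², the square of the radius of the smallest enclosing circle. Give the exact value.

16.25

Side lengths²: AB² = 53, AC² = 65, BC² = 4.
Since AC² = 65 ≥ 53 + 4 = 57, the angle opposite AC is not acute, so the smallest enclosing circle has AC as diameter.
Centre = midpoint of AC = (0.5, 0), r² = 65/4 = 16.25.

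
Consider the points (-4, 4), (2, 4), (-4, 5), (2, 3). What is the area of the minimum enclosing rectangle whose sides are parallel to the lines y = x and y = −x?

In coordinates u = x + y, v = x − y the rectangle is axis-aligned; the map (x,y)→(u,v) scales areas by 2.
u-values: 0, 6, 1, 5; range = 6 − 0 = 6.
v-values: -8, -2, -9, -1; range = -1 − (-9) = 8.
Area = (6 × 8) / 2 = 24.

24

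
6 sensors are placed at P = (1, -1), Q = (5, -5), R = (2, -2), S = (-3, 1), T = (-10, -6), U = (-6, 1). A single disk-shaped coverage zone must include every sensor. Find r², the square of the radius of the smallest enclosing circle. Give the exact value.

56.5

The farthest pair is Q–T with squared distance 226. The circle on this segment as diameter has centre (-2.5, -5.5) and r² = 226/4 = 56.5.
Check P: distance² to centre = 32.5 ≤ 56.5, so it lies inside.
All remaining points lie in this disk, and no smaller disk contains both endpoints, so this is the minimum enclosing circle.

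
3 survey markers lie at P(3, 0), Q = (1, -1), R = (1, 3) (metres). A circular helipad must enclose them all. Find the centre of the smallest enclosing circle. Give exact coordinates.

(1.25, 1)

Side lengths²: PQ² = 5, PR² = 13, QR² = 16.
Since QR² = 16 < 13 + 5 = 18, the triangle is acute, so the smallest enclosing circle is the circumcircle.
Circumcentre = (1.25, 1), r² = 4.0625.
Centre = (1.25, 1).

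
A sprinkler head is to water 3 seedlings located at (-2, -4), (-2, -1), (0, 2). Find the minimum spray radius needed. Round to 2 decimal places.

3.16

Call the three points A, B, C in the order given.
Side lengths²: AB² = 9, AC² = 40, BC² = 13.
Since AC² = 40 ≥ 13 + 9 = 22, the angle opposite AC is not acute, so the smallest enclosing circle has AC as diameter.
Centre = midpoint of AC = (-1, -1), r² = 40/4 = 10.
r = √10 ≈ 3.16.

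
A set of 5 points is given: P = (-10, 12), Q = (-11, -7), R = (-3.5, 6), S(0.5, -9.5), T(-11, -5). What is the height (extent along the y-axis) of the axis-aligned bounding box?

max y = 12, min y = -9.5, so height = 21.5.

21.5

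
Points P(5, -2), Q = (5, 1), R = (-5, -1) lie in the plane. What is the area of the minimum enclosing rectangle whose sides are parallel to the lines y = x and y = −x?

66

In coordinates u = x + y, v = x − y the rectangle is axis-aligned; the map (x,y)→(u,v) scales areas by 2.
u-values: 3, 6, -6; range = 6 − (-6) = 12.
v-values: 7, 4, -4; range = 7 − (-4) = 11.
Area = (12 × 11) / 2 = 66.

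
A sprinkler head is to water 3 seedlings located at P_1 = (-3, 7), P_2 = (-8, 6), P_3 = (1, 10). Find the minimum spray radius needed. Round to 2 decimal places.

4.92

Side lengths²: P_1P_2² = 26, P_1P_3² = 25, P_2P_3² = 97.
Since P_2P_3² = 97 ≥ 26 + 25 = 51, the angle opposite P_2P_3 is not acute, so the smallest enclosing circle has P_2P_3 as diameter.
Centre = midpoint of P_2P_3 = (-3.5, 8), r² = 97/4 = 24.25.
r = √(24.25) ≈ 4.92.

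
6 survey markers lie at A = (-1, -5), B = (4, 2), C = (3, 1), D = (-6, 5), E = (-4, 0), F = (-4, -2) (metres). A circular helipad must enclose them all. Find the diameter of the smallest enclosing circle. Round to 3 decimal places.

The minimum enclosing circle is determined by three boundary points: A, B, D.
Their circumcentre is (-61/34, 29/34) with r² = 20165/578.
The farthest remaining point C is at distance² 13297/578 ≤ 20165/578.
Diameter = 2r = 2√(20165/578) ≈ 11.813.

11.813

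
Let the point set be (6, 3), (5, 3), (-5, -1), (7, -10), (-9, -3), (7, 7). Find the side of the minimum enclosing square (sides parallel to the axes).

17

The bounding box has width 16 and height 17.
An axis-aligned square enclosing the set must have side ≥ max(width, height).
So the minimum side is max(16, 17) = 17.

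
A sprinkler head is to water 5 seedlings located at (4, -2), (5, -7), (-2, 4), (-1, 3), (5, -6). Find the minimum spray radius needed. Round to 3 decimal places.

6.519

A smallest enclosing disk is always determined by at most three of the input points on its boundary.
The farthest pair is (5, -7)–(-2, 4) with squared distance 170. The circle on this segment as diameter has centre (1.5, -1.5) and r² = 170/4 = 42.5.
Check (4, -2): distance² to centre = 6.5 ≤ 42.5, so it lies inside.
All remaining points lie in this disk, and no smaller disk contains both endpoints, so this is the minimum enclosing circle.
r = √(42.5) ≈ 6.519.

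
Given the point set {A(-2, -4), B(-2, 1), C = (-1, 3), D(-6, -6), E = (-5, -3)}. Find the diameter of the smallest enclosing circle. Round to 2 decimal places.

By Welzl's lemma the MEC is supported by two points (diametrically opposite) or three points (on a circumcircle).
The farthest pair is C–D with squared distance 106. The circle on this segment as diameter has centre (-3.5, -1.5) and r² = 106/4 = 26.5.
Check A: distance² to centre = 8.5 ≤ 26.5, so it lies inside.
All remaining points lie in this disk, and no smaller disk contains both endpoints, so this is the minimum enclosing circle.
Diameter = 2r = 2√(26.5) ≈ 10.30.

10.30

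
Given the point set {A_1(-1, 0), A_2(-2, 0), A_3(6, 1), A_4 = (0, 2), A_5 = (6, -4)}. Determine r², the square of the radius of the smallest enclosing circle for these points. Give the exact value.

By Welzl's lemma the MEC is supported by two points (diametrically opposite) or three points (on a circumcircle).
The minimum enclosing circle is determined by three boundary points: A_2, A_3, A_5.
Their circumcentre is (2.25, -1.5) with r² = 20.3125.
The farthest remaining point A_4 is at distance² 17.3125 ≤ 20.3125.

20.3125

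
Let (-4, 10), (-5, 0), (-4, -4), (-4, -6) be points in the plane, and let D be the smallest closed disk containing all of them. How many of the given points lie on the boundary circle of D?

By Welzl's lemma the MEC is supported by two points (diametrically opposite) or three points (on a circumcircle).
The farthest pair is (-4, 10)–(-4, -6) with squared distance 256. The circle on this segment as diameter has centre (-4, 2) and r² = 256/4 = 64.
Check (-5, 0): distance² to centre = 5 ≤ 64, so it lies inside.
All remaining points lie in this disk, and no smaller disk contains both endpoints, so this is the minimum enclosing circle.
The points at distance exactly r from the centre are (-4, 10), (-4, -6) — 2 points.

2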